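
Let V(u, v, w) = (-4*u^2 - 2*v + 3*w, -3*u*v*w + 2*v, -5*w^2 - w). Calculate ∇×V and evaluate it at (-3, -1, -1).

(9, 3, -1)

(∇×V)₁ = ∂V₃/∂v − ∂V₂/∂w = 3*u*v
(∇×V)₂ = ∂V₁/∂w − ∂V₃/∂u = 3
(∇×V)₃ = ∂V₂/∂u − ∂V₁/∂v = -3*v*w + 2
∇×V = (3*u*v, 3, -3*v*w + 2)
At (-3, -1, -1): (9, 3, -1).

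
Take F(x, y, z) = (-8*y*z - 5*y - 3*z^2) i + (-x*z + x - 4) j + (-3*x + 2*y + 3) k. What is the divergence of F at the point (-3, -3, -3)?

0

∂F₁/∂x = 0
∂F₂/∂y = 0
∂F₃/∂z = 0
∇·F = 0
At (-3, -3, -3): 0.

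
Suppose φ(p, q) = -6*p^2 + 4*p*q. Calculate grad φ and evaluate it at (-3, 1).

(40, -12)

∂φ/∂p = -12*p + 4*q
∂φ/∂q = 4*p
∇φ = (-12*p + 4*q, 4*p)
At (-3, 1): (40, -12).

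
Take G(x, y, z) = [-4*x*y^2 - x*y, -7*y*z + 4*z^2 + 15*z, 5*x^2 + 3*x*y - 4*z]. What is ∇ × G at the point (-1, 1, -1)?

(-3, 7, -9)

(∇×G)₁ = ∂G₃/∂y − ∂G₂/∂z = 3*x + 7*y - 8*z - 15
(∇×G)₂ = ∂G₁/∂z − ∂G₃/∂x = -10*x - 3*y
(∇×G)₃ = ∂G₂/∂x − ∂G₁/∂y = 8*x*y + x
∇×G = (3*x + 7*y - 8*z - 15, -10*x - 3*y, 8*x*y + x)
At (-1, 1, -1): (-3, 7, -9).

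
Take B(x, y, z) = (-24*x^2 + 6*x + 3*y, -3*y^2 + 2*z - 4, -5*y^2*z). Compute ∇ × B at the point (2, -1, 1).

(∇×B)₁ = ∂B₃/∂y − ∂B₂/∂z = -10*y*z - 2
(∇×B)₂ = ∂B₁/∂z − ∂B₃/∂x = 0
(∇×B)₃ = ∂B₂/∂x − ∂B₁/∂y = -3
∇×B = (-10*y*z - 2, 0, -3)
At (2, -1, 1): (8, 0, -3).

(8, 0, -3)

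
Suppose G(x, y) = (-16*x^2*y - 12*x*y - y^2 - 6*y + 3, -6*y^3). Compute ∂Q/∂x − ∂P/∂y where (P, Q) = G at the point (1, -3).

28

∂G₂/∂x = 0
∂G₁/∂y = -16*x^2 - 12*x - 2*y - 6
Scalar curl = 16*x^2 + 12*x + 2*y + 6
At (1, -3): 28.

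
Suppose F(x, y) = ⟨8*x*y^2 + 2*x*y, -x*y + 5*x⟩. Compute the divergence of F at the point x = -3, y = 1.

∂F₁/∂x = 8*y^2 + 2*y
∂F₂/∂y = -x
∇·F = -x + 8*y^2 + 2*y
At (-3, 1): 13.

13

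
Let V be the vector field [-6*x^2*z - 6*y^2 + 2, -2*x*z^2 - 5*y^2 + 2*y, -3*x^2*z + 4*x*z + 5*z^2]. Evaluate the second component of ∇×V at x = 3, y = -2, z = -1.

(∇×V)_2 = ∂V₁/∂z − ∂V₃/∂x
= -6*x^2 − (-6*x*z + 4*z)
= -6*x^2 + 6*x*z - 4*z
At (3, -2, -1): -68.

-68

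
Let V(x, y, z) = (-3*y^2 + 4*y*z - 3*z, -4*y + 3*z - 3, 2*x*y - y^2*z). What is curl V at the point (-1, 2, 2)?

(∇×V)₁ = ∂V₃/∂y − ∂V₂/∂z = 2*x - 2*y*z - 3
(∇×V)₂ = ∂V₁/∂z − ∂V₃/∂x = 2*y - 3
(∇×V)₃ = ∂V₂/∂x − ∂V₁/∂y = 6*y - 4*z
∇×V = (2*x - 2*y*z - 3, 2*y - 3, 6*y - 4*z)
At (-1, 2, 2): (-13, 1, 4).

(-13, 1, 4)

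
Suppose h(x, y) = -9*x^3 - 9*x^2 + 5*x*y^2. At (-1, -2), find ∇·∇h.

26

∂²h/∂x² = -18*(3*x + 1)
∂²h/∂y² = 10*x
∇²h = -44*x - 18
At (-1, -2): 26.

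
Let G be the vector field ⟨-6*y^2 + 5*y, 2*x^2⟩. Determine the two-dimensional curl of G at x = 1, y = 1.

∂G₂/∂x = 4*x
∂G₁/∂y = -12*y + 5
Scalar curl = 4*x + 12*y - 5
At (1, 1): 11.

11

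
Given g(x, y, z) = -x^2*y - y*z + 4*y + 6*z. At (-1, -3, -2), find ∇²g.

6

∂²g/∂x² = -2*y
∂²g/∂y² = 0
∂²g/∂z² = 0
∇²g = -2*y
At (-1, -3, -2): 6.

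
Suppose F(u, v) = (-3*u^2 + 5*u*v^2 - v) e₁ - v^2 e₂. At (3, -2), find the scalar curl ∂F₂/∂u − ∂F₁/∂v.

∂F₂/∂u = 0
∂F₁/∂v = 10*u*v - 1
Scalar curl = -10*u*v + 1
At (3, -2): 61.

61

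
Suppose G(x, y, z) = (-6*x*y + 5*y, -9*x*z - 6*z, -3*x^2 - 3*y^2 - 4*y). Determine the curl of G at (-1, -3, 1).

(∇×G)₁ = ∂G₃/∂y − ∂G₂/∂z = 9*x - 6*y + 2
(∇×G)₂ = ∂G₁/∂z − ∂G₃/∂x = 6*x
(∇×G)₃ = ∂G₂/∂x − ∂G₁/∂y = 6*x - 9*z - 5
∇×G = (9*x - 6*y + 2, 6*x, 6*x - 9*z - 5)
At (-1, -3, 1): (11, -6, -20).

(11, -6, -20)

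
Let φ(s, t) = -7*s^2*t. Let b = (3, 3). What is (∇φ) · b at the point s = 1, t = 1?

-63

∂φ/∂s = -14*s*t
∂φ/∂t = -7*s^2
∇φ at (1, 1) = (-14, -7)
∇φ · b = (-14)(3) + (-7)(3) = -63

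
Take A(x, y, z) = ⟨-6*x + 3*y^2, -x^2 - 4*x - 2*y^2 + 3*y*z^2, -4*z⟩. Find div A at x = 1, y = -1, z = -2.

6

∂A₁/∂x = -6
∂A₂/∂y = -4*y + 3*z^2
∂A₃/∂z = -4
∇·A = -4*y + 3*z^2 - 10
At (1, -1, -2): 6.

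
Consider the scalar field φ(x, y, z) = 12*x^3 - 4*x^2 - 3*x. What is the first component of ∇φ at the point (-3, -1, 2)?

345

(∇φ)_1 = ∂φ/∂x = 36*x^2 - 8*x - 3
At (-3, -1, 2): 345.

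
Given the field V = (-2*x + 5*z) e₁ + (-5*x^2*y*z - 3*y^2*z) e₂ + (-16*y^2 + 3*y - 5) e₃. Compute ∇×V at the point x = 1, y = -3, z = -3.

(∇×V)₁ = ∂V₃/∂y − ∂V₂/∂z = 5*x^2*y + 3*y^2 - 32*y + 3
(∇×V)₂ = ∂V₁/∂z − ∂V₃/∂x = 5
(∇×V)₃ = ∂V₂/∂x − ∂V₁/∂y = -10*x*y*z
∇×V = (5*x^2*y + 3*y^2 - 32*y + 3, 5, -10*x*y*z)
At (1, -3, -3): (111, 5, -90).

(111, 5, -90)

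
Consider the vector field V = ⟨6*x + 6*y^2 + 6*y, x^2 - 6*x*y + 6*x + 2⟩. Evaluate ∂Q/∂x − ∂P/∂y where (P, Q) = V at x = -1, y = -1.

16

∂V₂/∂x = 2*x - 6*y + 6
∂V₁/∂y = 12*y + 6
Scalar curl = 2*x - 18*y
At (-1, -1): 16.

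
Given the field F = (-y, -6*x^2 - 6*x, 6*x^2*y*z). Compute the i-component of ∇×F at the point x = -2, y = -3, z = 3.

72

(∇×F)_1 = ∂F₃/∂y − ∂F₂/∂z
= 6*x^2*z − (0)
= 6*x^2*z
At (-2, -3, 3): 72.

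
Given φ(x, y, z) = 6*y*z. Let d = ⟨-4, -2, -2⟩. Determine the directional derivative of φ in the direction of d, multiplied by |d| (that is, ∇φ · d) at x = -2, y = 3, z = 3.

-72

∂φ/∂x = 0
∂φ/∂y = 6*z
∂φ/∂z = 6*y
∇φ at (-2, 3, 3) = (0, 18, 18)
∇φ · d = (0)(-4) + (18)(-2) + (18)(-2) = -72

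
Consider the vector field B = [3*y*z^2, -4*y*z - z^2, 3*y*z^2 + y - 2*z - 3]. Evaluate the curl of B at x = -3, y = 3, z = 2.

(29, 36, -12)

(∇×B)₁ = ∂B₃/∂y − ∂B₂/∂z = 4*y + 3*z^2 + 2*z + 1
(∇×B)₂ = ∂B₁/∂z − ∂B₃/∂x = 6*y*z
(∇×B)₃ = ∂B₂/∂x − ∂B₁/∂y = -3*z^2
∇×B = (4*y + 3*z^2 + 2*z + 1, 6*y*z, -3*z^2)
At (-3, 3, 2): (29, 36, -12).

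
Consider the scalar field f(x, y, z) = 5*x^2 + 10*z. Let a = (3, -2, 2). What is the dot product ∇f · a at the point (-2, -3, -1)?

-40

∂f/∂x = 10*x
∂f/∂y = 0
∂f/∂z = 10
∇f at (-2, -3, -1) = (-20, 0, 10)
∇f · a = (-20)(3) + (0)(-2) + (10)(2) = -40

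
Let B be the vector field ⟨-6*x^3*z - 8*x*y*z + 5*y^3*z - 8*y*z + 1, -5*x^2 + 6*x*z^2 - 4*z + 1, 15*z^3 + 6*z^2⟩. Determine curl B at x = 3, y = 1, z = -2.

(76, -189, -40)

(∇×B)₁ = ∂B₃/∂y − ∂B₂/∂z = -12*x*z + 4
(∇×B)₂ = ∂B₁/∂z − ∂B₃/∂x = -6*x^3 - 8*x*y + 5*y^3 - 8*y
(∇×B)₃ = ∂B₂/∂x − ∂B₁/∂y = 8*x*z - 10*x - 15*y^2*z + 6*z^2 + 8*z
∇×B = (-12*x*z + 4, -6*x^3 - 8*x*y + 5*y^3 - 8*y, 8*x*z - 10*x - 15*y^2*z + 6*z^2 + 8*z)
At (3, 1, -2): (76, -189, -40).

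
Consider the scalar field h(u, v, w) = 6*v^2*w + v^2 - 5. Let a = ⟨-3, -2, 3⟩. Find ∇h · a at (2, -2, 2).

∂h/∂u = 0
∂h/∂v = 12*v*w + 2*v
∂h/∂w = 6*v^2
∇h at (2, -2, 2) = (0, -52, 24)
∇h · a = (0)(-3) + (-52)(-2) + (24)(3) = 176

176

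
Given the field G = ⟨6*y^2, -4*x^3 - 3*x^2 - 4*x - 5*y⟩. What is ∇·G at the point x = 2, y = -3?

-5

∂G₁/∂x = 0
∂G₂/∂y = -5
∇·G = -5
At (2, -3): -5.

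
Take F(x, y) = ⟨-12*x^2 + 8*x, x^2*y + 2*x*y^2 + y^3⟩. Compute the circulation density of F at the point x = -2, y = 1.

-2

∂F₂/∂x = 2*x*y + 2*y^2
∂F₁/∂y = 0
Scalar curl = 2*x*y + 2*y^2
At (-2, 1): -2.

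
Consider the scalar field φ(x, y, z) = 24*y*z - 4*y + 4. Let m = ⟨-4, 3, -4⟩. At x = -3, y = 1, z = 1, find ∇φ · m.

-36

∂φ/∂x = 0
∂φ/∂y = 24*z - 4
∂φ/∂z = 24*y
∇φ at (-3, 1, 1) = (0, 20, 24)
∇φ · m = (0)(-4) + (20)(3) + (24)(-4) = -36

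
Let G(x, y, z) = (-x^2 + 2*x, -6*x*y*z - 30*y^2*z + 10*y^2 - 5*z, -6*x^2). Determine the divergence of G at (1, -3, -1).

∂G₁/∂x = -2*x + 2
∂G₂/∂y = -6*x*z - 60*y*z + 20*y
∂G₃/∂z = 0
∇·G = -6*x*z - 2*x - 60*y*z + 20*y + 2
At (1, -3, -1): -234.

-234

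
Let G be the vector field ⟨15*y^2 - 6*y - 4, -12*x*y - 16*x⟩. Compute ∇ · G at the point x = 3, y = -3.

∂G₁/∂x = 0
∂G₂/∂y = -12*x
∇·G = -12*x
At (3, -3): -36.

-36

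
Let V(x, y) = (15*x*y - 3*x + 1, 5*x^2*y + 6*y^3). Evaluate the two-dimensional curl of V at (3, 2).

∂V₂/∂x = 10*x*y
∂V₁/∂y = 15*x
Scalar curl = 10*x*y - 15*x
At (3, 2): 15.

15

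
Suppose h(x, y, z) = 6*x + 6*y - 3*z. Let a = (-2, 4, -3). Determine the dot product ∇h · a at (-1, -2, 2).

∂h/∂x = 6
∂h/∂y = 6
∂h/∂z = -3
∇h at (-1, -2, 2) = (6, 6, -3)
∇h · a = (6)(-2) + (6)(4) + (-3)(-3) = 21

21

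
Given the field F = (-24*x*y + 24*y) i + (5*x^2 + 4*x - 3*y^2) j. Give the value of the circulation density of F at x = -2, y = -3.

∂F₂/∂x = 10*x + 4
∂F₁/∂y = -24*x + 24
Scalar curl = 34*x - 20
At (-2, -3): -88.

-88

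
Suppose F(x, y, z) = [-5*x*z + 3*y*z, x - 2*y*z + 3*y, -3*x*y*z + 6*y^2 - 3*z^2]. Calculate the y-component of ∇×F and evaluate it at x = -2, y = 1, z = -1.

(∇×F)_2 = ∂F₁/∂z − ∂F₃/∂x
= -5*x + 3*y − (-3*y*z)
= -5*x + 3*y*z + 3*y
At (-2, 1, -1): 10.

10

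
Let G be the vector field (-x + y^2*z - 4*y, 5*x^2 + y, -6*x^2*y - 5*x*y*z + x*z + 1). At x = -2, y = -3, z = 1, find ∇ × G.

(∇×G)₁ = ∂G₃/∂y − ∂G₂/∂z = -6*x^2 - 5*x*z
(∇×G)₂ = ∂G₁/∂z − ∂G₃/∂x = 12*x*y + y^2 + 5*y*z - z
(∇×G)₃ = ∂G₂/∂x − ∂G₁/∂y = 10*x - 2*y*z + 4
∇×G = (-6*x^2 - 5*x*z, 12*x*y + y^2 + 5*y*z - z, 10*x - 2*y*z + 4)
At (-2, -3, 1): (-14, 65, -10).

(-14, 65, -10)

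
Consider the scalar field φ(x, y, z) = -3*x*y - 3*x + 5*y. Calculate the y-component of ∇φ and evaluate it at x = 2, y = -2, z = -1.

(∇φ)_2 = ∂φ/∂y = -3*x + 5
At (2, -2, -1): -1.

-1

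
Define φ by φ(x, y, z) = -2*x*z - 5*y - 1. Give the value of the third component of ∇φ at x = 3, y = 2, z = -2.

-6

(∇φ)_3 = ∂φ/∂z = -2*x
At (3, 2, -2): -6.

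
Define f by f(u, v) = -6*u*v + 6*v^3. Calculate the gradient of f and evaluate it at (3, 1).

(-6, 0)

∂f/∂u = -6*v
∂f/∂v = -6*u + 18*v^2
∇f = (-6*v, -6*u + 18*v^2)
At (3, 1): (-6, 0).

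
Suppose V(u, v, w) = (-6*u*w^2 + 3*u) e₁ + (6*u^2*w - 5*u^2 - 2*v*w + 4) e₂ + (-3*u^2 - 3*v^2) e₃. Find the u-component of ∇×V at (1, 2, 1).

(∇×V)_1 = ∂V₃/∂v − ∂V₂/∂w
= -6*v − (6*u^2 - 2*v)
= -6*u^2 - 4*v
At (1, 2, 1): -14.

-14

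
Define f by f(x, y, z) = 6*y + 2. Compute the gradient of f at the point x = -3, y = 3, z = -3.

∂f/∂x = 0
∂f/∂y = 6
∂f/∂z = 0
∇f = (0, 6, 0)
At (-3, 3, -3): (0, 6, 0).

(0, 6, 0)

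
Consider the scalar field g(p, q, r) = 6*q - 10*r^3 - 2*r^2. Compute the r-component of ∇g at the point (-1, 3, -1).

-26

(∇g)_3 = ∂g/∂r = -30*r^2 - 4*r
At (-1, 3, -1): -26.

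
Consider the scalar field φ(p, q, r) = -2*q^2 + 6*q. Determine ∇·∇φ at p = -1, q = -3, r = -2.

-4

∂²φ/∂p² = 0
∂²φ/∂q² = -4
∂²φ/∂r² = 0
∇²φ = -4
At (-1, -3, -2): -4.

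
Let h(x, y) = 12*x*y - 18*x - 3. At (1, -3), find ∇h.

(-54, 12)

∂h/∂x = 12*y - 18
∂h/∂y = 12*x
∇h = (12*y - 18, 12*x)
At (1, -3): (-54, 12).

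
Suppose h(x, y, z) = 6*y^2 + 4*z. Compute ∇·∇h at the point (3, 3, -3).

∂²h/∂x² = 0
∂²h/∂y² = 12
∂²h/∂z² = 0
∇²h = 12
At (3, 3, -3): 12.

12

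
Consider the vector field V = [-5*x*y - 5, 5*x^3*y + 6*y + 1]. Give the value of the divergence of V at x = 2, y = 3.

31

∂V₁/∂x = -5*y
∂V₂/∂y = 5*x^3 + 6
∇·V = 5*x^3 - 5*y + 6
At (2, 3): 31.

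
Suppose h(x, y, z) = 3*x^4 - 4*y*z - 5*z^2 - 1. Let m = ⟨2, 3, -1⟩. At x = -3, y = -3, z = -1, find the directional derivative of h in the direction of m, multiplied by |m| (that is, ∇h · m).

∂h/∂x = 12*x^3
∂h/∂y = -4*z
∂h/∂z = -4*y - 10*z
∇h at (-3, -3, -1) = (-324, 4, 22)
∇h · m = (-324)(2) + (4)(3) + (22)(-1) = -658

-658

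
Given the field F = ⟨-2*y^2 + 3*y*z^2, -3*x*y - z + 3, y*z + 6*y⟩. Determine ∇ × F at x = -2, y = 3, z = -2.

(∇×F)₁ = ∂F₃/∂y − ∂F₂/∂z = z + 7
(∇×F)₂ = ∂F₁/∂z − ∂F₃/∂x = 6*y*z
(∇×F)₃ = ∂F₂/∂x − ∂F₁/∂y = y - 3*z^2
∇×F = (z + 7, 6*y*z, y - 3*z^2)
At (-2, 3, -2): (5, -36, -9).

(5, -36, -9)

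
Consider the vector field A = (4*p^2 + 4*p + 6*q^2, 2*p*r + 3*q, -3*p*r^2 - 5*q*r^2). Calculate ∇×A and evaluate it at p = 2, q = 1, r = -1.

(∇×A)₁ = ∂A₃/∂q − ∂A₂/∂r = -2*p - 5*r^2
(∇×A)₂ = ∂A₁/∂r − ∂A₃/∂p = 3*r^2
(∇×A)₃ = ∂A₂/∂p − ∂A₁/∂q = -12*q + 2*r
∇×A = (-2*p - 5*r^2, 3*r^2, -12*q + 2*r)
At (2, 1, -1): (-9, 3, -14).

(-9, 3, -14)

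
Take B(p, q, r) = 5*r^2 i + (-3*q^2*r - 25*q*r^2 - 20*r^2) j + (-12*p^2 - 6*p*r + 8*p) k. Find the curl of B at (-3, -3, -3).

(∇×B)₁ = ∂B₃/∂q − ∂B₂/∂r = 3*q^2 + 50*q*r + 40*r
(∇×B)₂ = ∂B₁/∂r − ∂B₃/∂p = 24*p + 16*r - 8
(∇×B)₃ = ∂B₂/∂p − ∂B₁/∂q = 0
∇×B = (3*q^2 + 50*q*r + 40*r, 24*p + 16*r - 8, 0)
At (-3, -3, -3): (357, -128, 0).

(357, -128, 0)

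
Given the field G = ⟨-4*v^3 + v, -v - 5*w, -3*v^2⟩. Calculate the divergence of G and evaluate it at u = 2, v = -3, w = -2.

-1

∂G₁/∂u = 0
∂G₂/∂v = -1
∂G₃/∂w = 0
∇·G = -1
At (2, -3, -2): -1.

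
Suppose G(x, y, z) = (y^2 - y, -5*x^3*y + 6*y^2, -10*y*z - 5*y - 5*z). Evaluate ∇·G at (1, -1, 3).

∂G₁/∂x = 0
∂G₂/∂y = -5*x^3 + 12*y
∂G₃/∂z = -10*y - 5
∇·G = -5*x^3 + 2*y - 5
At (1, -1, 3): -12.

-12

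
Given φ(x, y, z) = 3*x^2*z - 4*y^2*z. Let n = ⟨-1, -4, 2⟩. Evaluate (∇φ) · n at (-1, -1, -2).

∂φ/∂x = 6*x*z
∂φ/∂y = -8*y*z
∂φ/∂z = 3*x^2 - 4*y^2
∇φ at (-1, -1, -2) = (12, -16, -1)
∇φ · n = (12)(-1) + (-16)(-4) + (-1)(2) = 50

50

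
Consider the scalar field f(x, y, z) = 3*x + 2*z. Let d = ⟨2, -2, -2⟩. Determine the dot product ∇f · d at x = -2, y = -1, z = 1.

2

∂f/∂x = 3
∂f/∂y = 0
∂f/∂z = 2
∇f at (-2, -1, 1) = (3, 0, 2)
∇f · d = (3)(2) + (0)(-2) + (2)(-2) = 2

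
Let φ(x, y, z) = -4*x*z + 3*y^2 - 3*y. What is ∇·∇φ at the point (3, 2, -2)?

∂²φ/∂x² = 0
∂²φ/∂y² = 6
∂²φ/∂z² = 0
∇²φ = 6
At (3, 2, -2): 6.

6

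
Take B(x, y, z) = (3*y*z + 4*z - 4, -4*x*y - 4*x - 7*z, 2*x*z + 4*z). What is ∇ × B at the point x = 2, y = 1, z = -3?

(7, 13, 1)

(∇×B)₁ = ∂B₃/∂y − ∂B₂/∂z = 7
(∇×B)₂ = ∂B₁/∂z − ∂B₃/∂x = 3*y - 2*z + 4
(∇×B)₃ = ∂B₂/∂x − ∂B₁/∂y = -4*y - 3*z - 4
∇×B = (7, 3*y - 2*z + 4, -4*y - 3*z - 4)
At (2, 1, -3): (7, 13, 1).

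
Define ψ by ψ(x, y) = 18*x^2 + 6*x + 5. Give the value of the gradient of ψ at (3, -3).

(114, 0)

∂ψ/∂x = 36*x + 6
∂ψ/∂y = 0
∇ψ = (36*x + 6, 0)
At (3, -3): (114, 0).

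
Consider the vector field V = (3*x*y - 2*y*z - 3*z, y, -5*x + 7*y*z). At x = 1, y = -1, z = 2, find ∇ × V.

(∇×V)₁ = ∂V₃/∂y − ∂V₂/∂z = 7*z
(∇×V)₂ = ∂V₁/∂z − ∂V₃/∂x = -2*y + 2
(∇×V)₃ = ∂V₂/∂x − ∂V₁/∂y = -3*x + 2*z
∇×V = (7*z, -2*y + 2, -3*x + 2*z)
At (1, -1, 2): (14, 4, 1).

(14, 4, 1)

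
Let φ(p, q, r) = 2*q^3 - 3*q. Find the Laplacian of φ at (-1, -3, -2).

∂²φ/∂p² = 0
∂²φ/∂q² = 12*q
∂²φ/∂r² = 0
∇²φ = 12*q
At (-1, -3, -2): -36.

-36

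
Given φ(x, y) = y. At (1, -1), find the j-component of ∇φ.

(∇φ)_2 = ∂φ/∂y = 1
At (1, -1): 1.

1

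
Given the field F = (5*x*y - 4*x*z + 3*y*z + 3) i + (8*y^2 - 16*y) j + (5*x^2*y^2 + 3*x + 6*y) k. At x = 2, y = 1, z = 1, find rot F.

(∇×F)₁ = ∂F₃/∂y − ∂F₂/∂z = 10*x^2*y + 6
(∇×F)₂ = ∂F₁/∂z − ∂F₃/∂x = -10*x*y^2 - 4*x + 3*y - 3
(∇×F)₃ = ∂F₂/∂x − ∂F₁/∂y = -5*x - 3*z
∇×F = (10*x^2*y + 6, -10*x*y^2 - 4*x + 3*y - 3, -5*x - 3*z)
At (2, 1, 1): (46, -28, -13).

(46, -28, -13)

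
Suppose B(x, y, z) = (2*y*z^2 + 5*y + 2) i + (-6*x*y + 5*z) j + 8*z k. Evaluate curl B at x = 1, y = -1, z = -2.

(∇×B)₁ = ∂B₃/∂y − ∂B₂/∂z = -5
(∇×B)₂ = ∂B₁/∂z − ∂B₃/∂x = 4*y*z
(∇×B)₃ = ∂B₂/∂x − ∂B₁/∂y = -6*y - 2*z^2 - 5
∇×B = (-5, 4*y*z, -6*y - 2*z^2 - 5)
At (1, -1, -2): (-5, 8, -7).

(-5, 8, -7)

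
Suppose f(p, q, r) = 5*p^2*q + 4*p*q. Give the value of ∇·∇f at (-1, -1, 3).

∂²f/∂p² = 10*q
∂²f/∂q² = 0
∂²f/∂r² = 0
∇²f = 10*q
At (-1, -1, 3): -10.

-10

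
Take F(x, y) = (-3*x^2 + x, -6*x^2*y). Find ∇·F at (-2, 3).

∂F₁/∂x = -6*x + 1
∂F₂/∂y = -6*x^2
∇·F = -6*x^2 - 6*x + 1
At (-2, 3): -11.

-11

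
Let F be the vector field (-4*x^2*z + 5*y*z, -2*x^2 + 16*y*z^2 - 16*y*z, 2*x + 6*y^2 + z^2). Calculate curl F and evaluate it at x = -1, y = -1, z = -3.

(∇×F)₁ = ∂F₃/∂y − ∂F₂/∂z = -32*y*z + 28*y
(∇×F)₂ = ∂F₁/∂z − ∂F₃/∂x = -4*x^2 + 5*y - 2
(∇×F)₃ = ∂F₂/∂x − ∂F₁/∂y = -4*x - 5*z
∇×F = (-32*y*z + 28*y, -4*x^2 + 5*y - 2, -4*x - 5*z)
At (-1, -1, -3): (-124, -11, 19).

(-124, -11, 19)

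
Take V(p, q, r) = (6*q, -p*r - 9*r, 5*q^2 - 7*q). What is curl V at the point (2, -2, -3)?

(-16, 0, -3)

(∇×V)₁ = ∂V₃/∂q − ∂V₂/∂r = p + 10*q + 2
(∇×V)₂ = ∂V₁/∂r − ∂V₃/∂p = 0
(∇×V)₃ = ∂V₂/∂p − ∂V₁/∂q = -r - 6
∇×V = (p + 10*q + 2, 0, -r - 6)
At (2, -2, -3): (-16, 0, -3).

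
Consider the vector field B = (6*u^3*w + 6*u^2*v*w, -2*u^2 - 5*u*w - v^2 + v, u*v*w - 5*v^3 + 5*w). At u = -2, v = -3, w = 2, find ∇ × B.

(∇×B)₁ = ∂B₃/∂v − ∂B₂/∂w = u*w + 5*u - 15*v^2
(∇×B)₂ = ∂B₁/∂w − ∂B₃/∂u = 6*u^3 + 6*u^2*v - v*w
(∇×B)₃ = ∂B₂/∂u − ∂B₁/∂v = -6*u^2*w - 4*u - 5*w
∇×B = (u*w + 5*u - 15*v^2, 6*u^3 + 6*u^2*v - v*w, -6*u^2*w - 4*u - 5*w)
At (-2, -3, 2): (-149, -114, -50).

(-149, -114, -50)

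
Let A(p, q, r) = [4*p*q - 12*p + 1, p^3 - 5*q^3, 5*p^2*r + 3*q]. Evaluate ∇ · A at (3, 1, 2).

22

∂A₁/∂p = 4*q - 12
∂A₂/∂q = -15*q^2
∂A₃/∂r = 5*p^2
∇·A = 5*p^2 - 15*q^2 + 4*q - 12
At (3, 1, 2): 22.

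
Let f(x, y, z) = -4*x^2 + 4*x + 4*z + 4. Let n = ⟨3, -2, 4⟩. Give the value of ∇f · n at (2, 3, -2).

∂f/∂x = -8*x + 4
∂f/∂y = 0
∂f/∂z = 4
∇f at (2, 3, -2) = (-12, 0, 4)
∇f · n = (-12)(3) + (0)(-2) + (4)(4) = -20

-20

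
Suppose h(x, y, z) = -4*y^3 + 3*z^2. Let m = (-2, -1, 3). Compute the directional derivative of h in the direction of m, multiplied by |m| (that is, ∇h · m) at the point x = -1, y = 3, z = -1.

∂h/∂x = 0
∂h/∂y = -12*y^2
∂h/∂z = 6*z
∇h at (-1, 3, -1) = (0, -108, -6)
∇h · m = (0)(-2) + (-108)(-1) + (-6)(3) = 90

90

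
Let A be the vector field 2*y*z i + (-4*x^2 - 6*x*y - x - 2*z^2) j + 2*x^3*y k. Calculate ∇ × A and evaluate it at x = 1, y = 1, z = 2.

(10, -4, -19)

(∇×A)₁ = ∂A₃/∂y − ∂A₂/∂z = 2*x^3 + 4*z
(∇×A)₂ = ∂A₁/∂z − ∂A₃/∂x = -6*x^2*y + 2*y
(∇×A)₃ = ∂A₂/∂x − ∂A₁/∂y = -8*x - 6*y - 2*z - 1
∇×A = (2*x^3 + 4*z, -6*x^2*y + 2*y, -8*x - 6*y - 2*z - 1)
At (1, 1, 2): (10, -4, -19).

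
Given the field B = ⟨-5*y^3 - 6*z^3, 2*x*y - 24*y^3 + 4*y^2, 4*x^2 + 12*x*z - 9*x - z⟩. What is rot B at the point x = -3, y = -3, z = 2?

(0, -63, 129)

(∇×B)₁ = ∂B₃/∂y − ∂B₂/∂z = 0
(∇×B)₂ = ∂B₁/∂z − ∂B₃/∂x = -8*x - 18*z^2 - 12*z + 9
(∇×B)₃ = ∂B₂/∂x − ∂B₁/∂y = 15*y^2 + 2*y
∇×B = (0, -8*x - 18*z^2 - 12*z + 9, 15*y^2 + 2*y)
At (-3, -3, 2): (0, -63, 129).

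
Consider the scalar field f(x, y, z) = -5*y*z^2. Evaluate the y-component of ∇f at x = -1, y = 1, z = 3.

-45

(∇f)_2 = ∂f/∂y = -5*z^2
At (-1, 1, 3): -45.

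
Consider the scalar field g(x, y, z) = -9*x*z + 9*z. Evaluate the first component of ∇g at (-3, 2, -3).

(∇g)_1 = ∂g/∂x = -9*z
At (-3, 2, -3): 27.

27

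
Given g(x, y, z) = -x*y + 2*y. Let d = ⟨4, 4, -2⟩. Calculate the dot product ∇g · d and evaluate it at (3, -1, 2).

0

∂g/∂x = -y
∂g/∂y = -x + 2
∂g/∂z = 0
∇g at (3, -1, 2) = (1, -1, 0)
∇g · d = (1)(4) + (-1)(4) + (0)(-2) = 0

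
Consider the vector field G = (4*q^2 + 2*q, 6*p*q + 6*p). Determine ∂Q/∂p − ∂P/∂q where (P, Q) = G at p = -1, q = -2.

8

∂G₂/∂p = 6*q + 6
∂G₁/∂q = 8*q + 2
Scalar curl = -2*q + 4
At (-1, -2): 8.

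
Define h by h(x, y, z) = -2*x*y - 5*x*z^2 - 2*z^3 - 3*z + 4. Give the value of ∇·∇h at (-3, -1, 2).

∂²h/∂x² = 0
∂²h/∂y² = 0
∂²h/∂z² = -2*(5*x + 6*z)
∇²h = -10*x - 12*z
At (-3, -1, 2): 6.

6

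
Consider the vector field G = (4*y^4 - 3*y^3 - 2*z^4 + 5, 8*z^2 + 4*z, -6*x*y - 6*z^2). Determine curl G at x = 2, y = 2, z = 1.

(∇×G)₁ = ∂G₃/∂y − ∂G₂/∂z = -6*x - 16*z - 4
(∇×G)₂ = ∂G₁/∂z − ∂G₃/∂x = 6*y - 8*z^3
(∇×G)₃ = ∂G₂/∂x − ∂G₁/∂y = -16*y^3 + 9*y^2
∇×G = (-6*x - 16*z - 4, 6*y - 8*z^3, -16*y^3 + 9*y^2)
At (2, 2, 1): (-32, 4, -92).

(-32, 4, -92)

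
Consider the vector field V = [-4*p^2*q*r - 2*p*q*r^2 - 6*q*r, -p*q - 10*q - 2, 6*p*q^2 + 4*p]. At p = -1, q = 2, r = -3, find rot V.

(-24, -72, -50)

(∇×V)₁ = ∂V₃/∂q − ∂V₂/∂r = 12*p*q
(∇×V)₂ = ∂V₁/∂r − ∂V₃/∂p = -4*p^2*q - 4*p*q*r - 6*q^2 - 6*q - 4
(∇×V)₃ = ∂V₂/∂p − ∂V₁/∂q = 4*p^2*r + 2*p*r^2 - q + 6*r
∇×V = (12*p*q, -4*p^2*q - 4*p*q*r - 6*q^2 - 6*q - 4, 4*p^2*r + 2*p*r^2 - q + 6*r)
At (-1, 2, -3): (-24, -72, -50).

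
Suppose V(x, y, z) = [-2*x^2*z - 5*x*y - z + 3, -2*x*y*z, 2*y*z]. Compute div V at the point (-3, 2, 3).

48

∂V₁/∂x = -4*x*z - 5*y
∂V₂/∂y = -2*x*z
∂V₃/∂z = 2*y
∇·V = -6*x*z - 3*y
At (-3, 2, 3): 48.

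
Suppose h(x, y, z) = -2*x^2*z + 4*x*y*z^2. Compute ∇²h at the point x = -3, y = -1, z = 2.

16

∂²h/∂x² = -4*z
∂²h/∂y² = 0
∂²h/∂z² = 8*x*y
∇²h = 8*x*y - 4*z
At (-3, -1, 2): 16.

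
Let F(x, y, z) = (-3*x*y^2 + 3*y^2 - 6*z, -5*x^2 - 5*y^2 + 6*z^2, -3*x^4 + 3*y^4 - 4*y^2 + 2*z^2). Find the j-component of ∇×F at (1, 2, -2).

6

(∇×F)_2 = ∂F₁/∂z − ∂F₃/∂x
= -6 − (-12*x^3)
= 12*x^3 - 6
At (1, 2, -2): 6.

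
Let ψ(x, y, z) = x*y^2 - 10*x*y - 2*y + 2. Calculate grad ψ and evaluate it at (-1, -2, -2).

(24, 12, 0)

∂ψ/∂x = y^2 - 10*y
∂ψ/∂y = 2*x*y - 10*x - 2
∂ψ/∂z = 0
∇ψ = (y^2 - 10*y, 2*x*y - 10*x - 2, 0)
At (-1, -2, -2): (24, 12, 0).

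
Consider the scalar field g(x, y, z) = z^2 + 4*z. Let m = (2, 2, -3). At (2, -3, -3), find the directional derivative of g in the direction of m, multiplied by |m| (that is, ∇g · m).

6

∂g/∂x = 0
∂g/∂y = 0
∂g/∂z = 2*z + 4
∇g at (2, -3, -3) = (0, 0, -2)
∇g · m = (0)(2) + (0)(2) + (-2)(-3) = 6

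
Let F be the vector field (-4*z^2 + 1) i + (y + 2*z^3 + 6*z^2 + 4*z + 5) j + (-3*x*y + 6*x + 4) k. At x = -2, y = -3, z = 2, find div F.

∂F₁/∂x = 0
∂F₂/∂y = 1
∂F₃/∂z = 0
∇·F = 1
At (-2, -3, 2): 1.

1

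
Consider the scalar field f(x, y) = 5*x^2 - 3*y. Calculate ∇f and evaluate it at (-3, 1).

∂f/∂x = 10*x
∂f/∂y = -3
∇f = (10*x, -3)
At (-3, 1): (-30, -3).

(-30, -3)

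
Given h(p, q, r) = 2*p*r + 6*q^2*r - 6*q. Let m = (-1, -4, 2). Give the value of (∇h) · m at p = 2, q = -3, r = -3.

∂h/∂p = 2*r
∂h/∂q = 12*q*r - 6
∂h/∂r = 2*p + 6*q^2
∇h at (2, -3, -3) = (-6, 102, 58)
∇h · m = (-6)(-1) + (102)(-4) + (58)(2) = -286

-286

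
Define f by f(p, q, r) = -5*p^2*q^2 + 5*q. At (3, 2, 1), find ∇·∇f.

-130

∂²f/∂p² = -10*q^2
∂²f/∂q² = -10*p^2
∂²f/∂r² = 0
∇²f = -10*p^2 - 10*q^2
At (3, 2, 1): -130.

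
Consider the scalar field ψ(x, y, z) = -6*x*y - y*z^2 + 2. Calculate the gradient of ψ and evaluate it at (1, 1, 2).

(-6, -10, -4)

∂ψ/∂x = -6*y
∂ψ/∂y = -6*x - z^2
∂ψ/∂z = -2*y*z
∇ψ = (-6*y, -6*x - z^2, -2*y*z)
At (1, 1, 2): (-6, -10, -4).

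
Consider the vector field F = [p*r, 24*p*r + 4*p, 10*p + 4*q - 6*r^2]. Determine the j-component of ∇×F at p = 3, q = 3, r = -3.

(∇×F)_2 = ∂F₁/∂r − ∂F₃/∂p
= p − (10)
= p - 10
At (3, 3, -3): -7.

-7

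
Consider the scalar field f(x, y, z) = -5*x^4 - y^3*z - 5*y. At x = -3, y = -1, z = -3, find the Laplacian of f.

-558

∂²f/∂x² = -60*x^2
∂²f/∂y² = -6*y*z
∂²f/∂z² = 0
∇²f = -60*x^2 - 6*y*z
At (-3, -1, -3): -558.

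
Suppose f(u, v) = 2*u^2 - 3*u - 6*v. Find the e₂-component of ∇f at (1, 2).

(∇f)_2 = ∂f/∂v = -6
At (1, 2): -6.

-6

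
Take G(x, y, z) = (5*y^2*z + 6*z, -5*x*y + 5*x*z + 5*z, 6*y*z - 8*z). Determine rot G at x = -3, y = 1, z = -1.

(∇×G)₁ = ∂G₃/∂y − ∂G₂/∂z = -5*x + 6*z - 5
(∇×G)₂ = ∂G₁/∂z − ∂G₃/∂x = 5*y^2 + 6
(∇×G)₃ = ∂G₂/∂x − ∂G₁/∂y = -10*y*z - 5*y + 5*z
∇×G = (-5*x + 6*z - 5, 5*y^2 + 6, -10*y*z - 5*y + 5*z)
At (-3, 1, -1): (4, 11, 0).

(4, 11, 0)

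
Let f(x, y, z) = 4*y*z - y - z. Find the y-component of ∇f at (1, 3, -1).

-5

(∇f)_2 = ∂f/∂y = 4*z - 1
At (1, 3, -1): -5.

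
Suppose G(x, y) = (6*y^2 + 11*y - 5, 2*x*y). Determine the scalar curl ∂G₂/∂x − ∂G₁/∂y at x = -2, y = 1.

∂G₂/∂x = 2*y
∂G₁/∂y = 12*y + 11
Scalar curl = -10*y - 11
At (-2, 1): -21.

-21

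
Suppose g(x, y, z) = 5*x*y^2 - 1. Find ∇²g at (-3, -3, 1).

∂²g/∂x² = 0
∂²g/∂y² = 10*x
∂²g/∂z² = 0
∇²g = 10*x
At (-3, -3, 1): -30.

-30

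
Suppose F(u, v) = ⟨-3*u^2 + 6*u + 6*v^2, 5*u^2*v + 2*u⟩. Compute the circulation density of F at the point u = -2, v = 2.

-62

∂F₂/∂u = 10*u*v + 2
∂F₁/∂v = 12*v
Scalar curl = 10*u*v - 12*v + 2
At (-2, 2): -62.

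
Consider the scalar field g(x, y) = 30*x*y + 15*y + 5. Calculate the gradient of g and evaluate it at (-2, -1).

∂g/∂x = 30*y
∂g/∂y = 30*x + 15
∇g = (30*y, 30*x + 15)
At (-2, -1): (-30, -45).

(-30, -45)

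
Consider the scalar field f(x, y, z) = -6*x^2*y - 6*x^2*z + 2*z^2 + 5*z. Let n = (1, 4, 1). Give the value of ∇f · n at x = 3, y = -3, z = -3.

∂f/∂x = -12*x*y - 12*x*z
∂f/∂y = -6*x^2
∂f/∂z = -6*x^2 + 4*z + 5
∇f at (3, -3, -3) = (216, -54, -61)
∇f · n = (216)(1) + (-54)(4) + (-61)(1) = -61

-61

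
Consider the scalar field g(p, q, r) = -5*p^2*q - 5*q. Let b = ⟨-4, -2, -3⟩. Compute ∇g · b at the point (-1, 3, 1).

∂g/∂p = -10*p*q
∂g/∂q = -5*p^2 - 5
∂g/∂r = 0
∇g at (-1, 3, 1) = (30, -10, 0)
∇g · b = (30)(-4) + (-10)(-2) + (0)(-3) = -100

-100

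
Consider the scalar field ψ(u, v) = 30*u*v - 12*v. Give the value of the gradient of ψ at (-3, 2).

∂ψ/∂u = 30*v
∂ψ/∂v = 30*u - 12
∇ψ = (30*v, 30*u - 12)
At (-3, 2): (60, -102).

(60, -102)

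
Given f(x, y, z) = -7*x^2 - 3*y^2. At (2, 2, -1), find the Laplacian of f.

∂²f/∂x² = -14
∂²f/∂y² = -6
∂²f/∂z² = 0
∇²f = -20
At (2, 2, -1): -20.

-20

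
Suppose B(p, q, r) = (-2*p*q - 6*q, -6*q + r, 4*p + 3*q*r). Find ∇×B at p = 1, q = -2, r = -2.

(-7, -4, 8)

(∇×B)₁ = ∂B₃/∂q − ∂B₂/∂r = 3*r - 1
(∇×B)₂ = ∂B₁/∂r − ∂B₃/∂p = -4
(∇×B)₃ = ∂B₂/∂p − ∂B₁/∂q = 2*p + 6
∇×B = (3*r - 1, -4, 2*p + 6)
At (1, -2, -2): (-7, -4, 8).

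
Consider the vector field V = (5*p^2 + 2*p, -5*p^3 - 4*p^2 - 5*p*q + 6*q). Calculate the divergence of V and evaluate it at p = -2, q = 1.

∂V₁/∂p = 10*p + 2
∂V₂/∂q = -5*p + 6
∇·V = 5*p + 8
At (-2, 1): -2.

-2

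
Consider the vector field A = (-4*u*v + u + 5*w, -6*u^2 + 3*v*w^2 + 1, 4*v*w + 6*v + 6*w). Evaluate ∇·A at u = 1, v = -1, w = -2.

19

∂A₁/∂u = -4*v + 1
∂A₂/∂v = 3*w^2
∂A₃/∂w = 4*v + 6
∇·A = 3*w^2 + 7
At (1, -1, -2): 19.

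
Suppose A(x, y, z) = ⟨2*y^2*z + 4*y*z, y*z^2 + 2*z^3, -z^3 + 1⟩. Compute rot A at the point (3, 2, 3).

(-66, 16, -36)

(∇×A)₁ = ∂A₃/∂y − ∂A₂/∂z = -2*y*z - 6*z^2
(∇×A)₂ = ∂A₁/∂z − ∂A₃/∂x = 2*y^2 + 4*y
(∇×A)₃ = ∂A₂/∂x − ∂A₁/∂y = -4*y*z - 4*z
∇×A = (-2*y*z - 6*z^2, 2*y^2 + 4*y, -4*y*z - 4*z)
At (3, 2, 3): (-66, 16, -36).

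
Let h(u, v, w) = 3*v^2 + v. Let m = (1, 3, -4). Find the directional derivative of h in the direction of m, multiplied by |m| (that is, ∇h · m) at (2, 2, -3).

∂h/∂u = 0
∂h/∂v = 6*v + 1
∂h/∂w = 0
∇h at (2, 2, -3) = (0, 13, 0)
∇h · m = (0)(1) + (13)(3) + (0)(-4) = 39

39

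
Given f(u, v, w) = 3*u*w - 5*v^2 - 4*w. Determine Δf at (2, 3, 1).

∂²f/∂u² = 0
∂²f/∂v² = -10
∂²f/∂w² = 0
∇²f = -10
At (2, 3, 1): -10.

-10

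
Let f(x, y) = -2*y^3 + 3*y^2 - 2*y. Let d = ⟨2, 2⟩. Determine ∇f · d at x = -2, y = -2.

∂f/∂x = 0
∂f/∂y = -6*y^2 + 6*y - 2
∇f at (-2, -2) = (0, -38)
∇f · d = (0)(2) + (-38)(2) = -76

-76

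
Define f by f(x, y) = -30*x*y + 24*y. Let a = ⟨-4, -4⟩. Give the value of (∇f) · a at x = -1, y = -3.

∂f/∂x = -30*y
∂f/∂y = -30*x + 24
∇f at (-1, -3) = (90, 54)
∇f · a = (90)(-4) + (54)(-4) = -576

-576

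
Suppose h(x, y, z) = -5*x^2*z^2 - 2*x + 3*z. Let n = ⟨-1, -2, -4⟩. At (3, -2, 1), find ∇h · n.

380

∂h/∂x = -10*x*z^2 - 2
∂h/∂y = 0
∂h/∂z = -10*x^2*z + 3
∇h at (3, -2, 1) = (-32, 0, -87)
∇h · n = (-32)(-1) + (0)(-2) + (-87)(-4) = 380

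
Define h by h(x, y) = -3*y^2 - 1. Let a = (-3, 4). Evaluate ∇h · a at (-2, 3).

-72

∂h/∂x = 0
∂h/∂y = -6*y
∇h at (-2, 3) = (0, -18)
∇h · a = (0)(-3) + (-18)(4) = -72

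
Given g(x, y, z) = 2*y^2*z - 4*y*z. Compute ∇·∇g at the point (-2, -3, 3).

12

∂²g/∂x² = 0
∂²g/∂y² = 4*z
∂²g/∂z² = 0
∇²g = 4*z
At (-2, -3, 3): 12.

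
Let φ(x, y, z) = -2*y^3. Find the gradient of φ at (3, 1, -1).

(0, -6, 0)

∂φ/∂x = 0
∂φ/∂y = -6*y^2
∂φ/∂z = 0
∇φ = (0, -6*y^2, 0)
At (3, 1, -1): (0, -6, 0).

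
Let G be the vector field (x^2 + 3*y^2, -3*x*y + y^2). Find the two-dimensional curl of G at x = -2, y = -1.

9

∂G₂/∂x = -3*y
∂G₁/∂y = 6*y
Scalar curl = -9*y
At (-2, -1): 9.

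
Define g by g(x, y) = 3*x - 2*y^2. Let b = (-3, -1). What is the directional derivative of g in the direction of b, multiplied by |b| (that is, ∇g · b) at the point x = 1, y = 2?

∂g/∂x = 3
∂g/∂y = -4*y
∇g at (1, 2) = (3, -8)
∇g · b = (3)(-3) + (-8)(-1) = -1

-1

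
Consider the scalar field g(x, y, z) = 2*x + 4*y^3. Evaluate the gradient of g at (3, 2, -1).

(2, 48, 0)

∂g/∂x = 2
∂g/∂y = 12*y^2
∂g/∂z = 0
∇g = (2, 12*y^2, 0)
At (3, 2, -1): (2, 48, 0).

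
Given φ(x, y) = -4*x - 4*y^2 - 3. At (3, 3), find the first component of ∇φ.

(∇φ)_1 = ∂φ/∂x = -4
At (3, 3): -4.

-4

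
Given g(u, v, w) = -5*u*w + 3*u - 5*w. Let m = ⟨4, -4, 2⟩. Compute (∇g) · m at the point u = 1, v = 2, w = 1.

∂g/∂u = -5*w + 3
∂g/∂v = 0
∂g/∂w = -5*u - 5
∇g at (1, 2, 1) = (-2, 0, -10)
∇g · m = (-2)(4) + (0)(-4) + (-10)(2) = -28

-28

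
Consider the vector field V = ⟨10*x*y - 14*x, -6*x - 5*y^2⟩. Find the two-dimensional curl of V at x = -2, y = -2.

∂V₂/∂x = -6
∂V₁/∂y = 10*x
Scalar curl = -10*x - 6
At (-2, -2): 14.

14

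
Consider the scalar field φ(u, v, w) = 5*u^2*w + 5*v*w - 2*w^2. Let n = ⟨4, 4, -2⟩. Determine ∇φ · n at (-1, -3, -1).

∂φ/∂u = 10*u*w
∂φ/∂v = 5*w
∂φ/∂w = 5*u^2 + 5*v - 4*w
∇φ at (-1, -3, -1) = (10, -5, -6)
∇φ · n = (10)(4) + (-5)(4) + (-6)(-2) = 32

32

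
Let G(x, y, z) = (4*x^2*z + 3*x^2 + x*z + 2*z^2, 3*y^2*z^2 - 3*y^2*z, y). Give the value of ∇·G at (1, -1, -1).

∂G₁/∂x = 8*x*z + 6*x + z
∂G₂/∂y = 6*y*z^2 - 6*y*z
∂G₃/∂z = 0
∇·G = 8*x*z + 6*x + 6*y*z^2 - 6*y*z + z
At (1, -1, -1): -15.

-15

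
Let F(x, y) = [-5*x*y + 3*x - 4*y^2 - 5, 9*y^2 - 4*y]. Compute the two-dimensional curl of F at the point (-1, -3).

-29

∂F₂/∂x = 0
∂F₁/∂y = -5*x - 8*y
Scalar curl = 5*x + 8*y
At (-1, -3): -29.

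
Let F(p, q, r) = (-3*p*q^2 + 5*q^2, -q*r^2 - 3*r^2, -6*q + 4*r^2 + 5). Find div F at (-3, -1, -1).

-12

∂F₁/∂p = -3*q^2
∂F₂/∂q = -r^2
∂F₃/∂r = 8*r
∇·F = -3*q^2 - r^2 + 8*r
At (-3, -1, -1): -12.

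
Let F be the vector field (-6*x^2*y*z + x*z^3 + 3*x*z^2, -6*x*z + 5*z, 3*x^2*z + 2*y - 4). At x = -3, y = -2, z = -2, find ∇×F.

(∇×F)₁ = ∂F₃/∂y − ∂F₂/∂z = 6*x - 3
(∇×F)₂ = ∂F₁/∂z − ∂F₃/∂x = -6*x^2*y + 3*x*z^2
(∇×F)₃ = ∂F₂/∂x − ∂F₁/∂y = 6*x^2*z - 6*z
∇×F = (6*x - 3, -6*x^2*y + 3*x*z^2, 6*x^2*z - 6*z)
At (-3, -2, -2): (-21, 72, -96).

(-21, 72, -96)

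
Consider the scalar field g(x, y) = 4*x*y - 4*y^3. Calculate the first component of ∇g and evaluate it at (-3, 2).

(∇g)_1 = ∂g/∂x = 4*y
At (-3, 2): 8.

8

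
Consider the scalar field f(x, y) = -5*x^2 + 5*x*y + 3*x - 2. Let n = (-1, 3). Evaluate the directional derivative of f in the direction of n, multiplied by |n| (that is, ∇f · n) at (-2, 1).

∂f/∂x = -10*x + 5*y + 3
∂f/∂y = 5*x
∇f at (-2, 1) = (28, -10)
∇f · n = (28)(-1) + (-10)(3) = -58

-58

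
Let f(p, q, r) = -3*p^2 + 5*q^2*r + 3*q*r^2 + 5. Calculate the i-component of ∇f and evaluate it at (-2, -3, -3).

12

(∇f)_1 = ∂f/∂p = -6*p
At (-2, -3, -3): 12.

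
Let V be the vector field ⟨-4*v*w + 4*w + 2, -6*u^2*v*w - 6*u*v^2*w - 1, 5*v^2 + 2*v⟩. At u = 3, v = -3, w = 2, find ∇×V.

(-28, 16, 116)

(∇×V)₁ = ∂V₃/∂v − ∂V₂/∂w = 6*u^2*v + 6*u*v^2 + 10*v + 2
(∇×V)₂ = ∂V₁/∂w − ∂V₃/∂u = -4*v + 4
(∇×V)₃ = ∂V₂/∂u − ∂V₁/∂v = -12*u*v*w - 6*v^2*w + 4*w
∇×V = (6*u^2*v + 6*u*v^2 + 10*v + 2, -4*v + 4, -12*u*v*w - 6*v^2*w + 4*w)
At (3, -3, 2): (-28, 16, 116).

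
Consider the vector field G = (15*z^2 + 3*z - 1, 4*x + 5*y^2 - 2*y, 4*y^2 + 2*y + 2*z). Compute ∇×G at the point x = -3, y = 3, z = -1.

(∇×G)₁ = ∂G₃/∂y − ∂G₂/∂z = 8*y + 2
(∇×G)₂ = ∂G₁/∂z − ∂G₃/∂x = 30*z + 3
(∇×G)₃ = ∂G₂/∂x − ∂G₁/∂y = 4
∇×G = (8*y + 2, 30*z + 3, 4)
At (-3, 3, -1): (26, -27, 4).

(26, -27, 4)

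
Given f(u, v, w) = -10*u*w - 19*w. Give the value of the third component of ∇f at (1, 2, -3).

-29

(∇f)_3 = ∂f/∂w = -10*u - 19
At (1, 2, -3): -29.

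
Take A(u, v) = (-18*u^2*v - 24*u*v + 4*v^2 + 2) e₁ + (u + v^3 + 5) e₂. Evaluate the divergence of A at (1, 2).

-108

∂A₁/∂u = -36*u*v - 24*v
∂A₂/∂v = 3*v^2
∇·A = -36*u*v + 3*v^2 - 24*v
At (1, 2): -108.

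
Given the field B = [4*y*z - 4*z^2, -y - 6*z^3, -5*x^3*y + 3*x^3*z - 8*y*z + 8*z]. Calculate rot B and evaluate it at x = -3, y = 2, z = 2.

(191, 100, -8)

(∇×B)₁ = ∂B₃/∂y − ∂B₂/∂z = -5*x^3 + 18*z^2 - 8*z
(∇×B)₂ = ∂B₁/∂z − ∂B₃/∂x = 15*x^2*y - 9*x^2*z + 4*y - 8*z
(∇×B)₃ = ∂B₂/∂x − ∂B₁/∂y = -4*z
∇×B = (-5*x^3 + 18*z^2 - 8*z, 15*x^2*y - 9*x^2*z + 4*y - 8*z, -4*z)
At (-3, 2, 2): (191, 100, -8).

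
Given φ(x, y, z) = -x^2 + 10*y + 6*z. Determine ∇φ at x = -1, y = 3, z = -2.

∂φ/∂x = -2*x
∂φ/∂y = 10
∂φ/∂z = 6
∇φ = (-2*x, 10, 6)
At (-1, 3, -2): (2, 10, 6).

(2, 10, 6)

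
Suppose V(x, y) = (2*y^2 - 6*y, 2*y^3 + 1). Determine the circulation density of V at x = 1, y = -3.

18

∂V₂/∂x = 0
∂V₁/∂y = 4*y - 6
Scalar curl = -4*y + 6
At (1, -3): 18.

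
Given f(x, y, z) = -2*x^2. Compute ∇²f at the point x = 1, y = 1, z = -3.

-4

∂²f/∂x² = -4
∂²f/∂y² = 0
∂²f/∂z² = 0
∇²f = -4
At (1, 1, -3): -4.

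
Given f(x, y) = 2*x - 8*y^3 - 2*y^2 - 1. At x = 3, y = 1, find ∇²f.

-52

∂²f/∂x² = 0
∂²f/∂y² = -4*(12*y + 1)
∇²f = -48*y - 4
At (3, 1): -52.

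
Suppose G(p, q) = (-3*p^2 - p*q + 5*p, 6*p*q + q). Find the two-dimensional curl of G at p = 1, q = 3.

∂G₂/∂p = 6*q
∂G₁/∂q = -p
Scalar curl = p + 6*q
At (1, 3): 19.

19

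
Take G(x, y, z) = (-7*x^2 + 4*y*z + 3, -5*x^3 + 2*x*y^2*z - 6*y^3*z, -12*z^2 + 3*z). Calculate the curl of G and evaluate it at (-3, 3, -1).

(216, 12, -149)

(∇×G)₁ = ∂G₃/∂y − ∂G₂/∂z = -2*x*y^2 + 6*y^3
(∇×G)₂ = ∂G₁/∂z − ∂G₃/∂x = 4*y
(∇×G)₃ = ∂G₂/∂x − ∂G₁/∂y = -15*x^2 + 2*y^2*z - 4*z
∇×G = (-2*x*y^2 + 6*y^3, 4*y, -15*x^2 + 2*y^2*z - 4*z)
At (-3, 3, -1): (216, 12, -149).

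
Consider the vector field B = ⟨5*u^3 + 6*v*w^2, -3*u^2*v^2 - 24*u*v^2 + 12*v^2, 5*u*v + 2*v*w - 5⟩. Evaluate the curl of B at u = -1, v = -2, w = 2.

(∇×B)₁ = ∂B₃/∂v − ∂B₂/∂w = 5*u + 2*w
(∇×B)₂ = ∂B₁/∂w − ∂B₃/∂u = 12*v*w - 5*v
(∇×B)₃ = ∂B₂/∂u − ∂B₁/∂v = -6*u*v^2 - 24*v^2 - 6*w^2
∇×B = (5*u + 2*w, 12*v*w - 5*v, -6*u*v^2 - 24*v^2 - 6*w^2)
At (-1, -2, 2): (-1, -38, -96).

(-1, -38, -96)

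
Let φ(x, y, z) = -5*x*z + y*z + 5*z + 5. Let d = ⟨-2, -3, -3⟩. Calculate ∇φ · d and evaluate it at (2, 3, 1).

∂φ/∂x = -5*z
∂φ/∂y = z
∂φ/∂z = -5*x + y + 5
∇φ at (2, 3, 1) = (-5, 1, -2)
∇φ · d = (-5)(-2) + (1)(-3) + (-2)(-3) = 13

13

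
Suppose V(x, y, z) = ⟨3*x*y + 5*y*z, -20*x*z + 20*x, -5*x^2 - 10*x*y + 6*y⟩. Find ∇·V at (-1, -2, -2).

-6

∂V₁/∂x = 3*y
∂V₂/∂y = 0
∂V₃/∂z = 0
∇·V = 3*y
At (-1, -2, -2): -6.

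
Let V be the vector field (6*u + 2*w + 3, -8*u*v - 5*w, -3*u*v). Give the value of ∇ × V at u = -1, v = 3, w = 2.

(8, 11, -24)

(∇×V)₁ = ∂V₃/∂v − ∂V₂/∂w = -3*u + 5
(∇×V)₂ = ∂V₁/∂w − ∂V₃/∂u = 3*v + 2
(∇×V)₃ = ∂V₂/∂u − ∂V₁/∂v = -8*v
∇×V = (-3*u + 5, 3*v + 2, -8*v)
At (-1, 3, 2): (8, 11, -24).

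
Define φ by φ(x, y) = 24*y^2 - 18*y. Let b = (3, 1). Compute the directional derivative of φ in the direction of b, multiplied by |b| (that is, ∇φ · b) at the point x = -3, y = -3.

∂φ/∂x = 0
∂φ/∂y = 48*y - 18
∇φ at (-3, -3) = (0, -162)
∇φ · b = (0)(3) + (-162)(1) = -162

-162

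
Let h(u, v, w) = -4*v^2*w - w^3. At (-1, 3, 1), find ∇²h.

-14

∂²h/∂u² = 0
∂²h/∂v² = -8*w
∂²h/∂w² = -6*w
∇²h = -14*w
At (-1, 3, 1): -14.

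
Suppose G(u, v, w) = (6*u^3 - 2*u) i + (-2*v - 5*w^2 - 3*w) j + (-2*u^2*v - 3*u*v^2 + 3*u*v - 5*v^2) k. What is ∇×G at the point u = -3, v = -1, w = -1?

(∇×G)₁ = ∂G₃/∂v − ∂G₂/∂w = -2*u^2 - 6*u*v + 3*u - 10*v + 10*w + 3
(∇×G)₂ = ∂G₁/∂w − ∂G₃/∂u = 4*u*v + 3*v^2 - 3*v
(∇×G)₃ = ∂G₂/∂u − ∂G₁/∂v = 0
∇×G = (-2*u^2 - 6*u*v + 3*u - 10*v + 10*w + 3, 4*u*v + 3*v^2 - 3*v, 0)
At (-3, -1, -1): (-42, 18, 0).

(-42, 18, 0)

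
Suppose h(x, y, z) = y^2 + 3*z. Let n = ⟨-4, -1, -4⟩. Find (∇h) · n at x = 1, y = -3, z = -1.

∂h/∂x = 0
∂h/∂y = 2*y
∂h/∂z = 3
∇h at (1, -3, -1) = (0, -6, 3)
∇h · n = (0)(-4) + (-6)(-1) + (3)(-4) = -6

-6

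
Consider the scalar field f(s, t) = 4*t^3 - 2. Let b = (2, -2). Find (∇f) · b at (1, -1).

∂f/∂s = 0
∂f/∂t = 12*t^2
∇f at (1, -1) = (0, 12)
∇f · b = (0)(2) + (12)(-2) = -24

-24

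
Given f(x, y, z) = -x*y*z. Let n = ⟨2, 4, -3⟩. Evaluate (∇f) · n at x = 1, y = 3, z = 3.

∂f/∂x = -y*z
∂f/∂y = -x*z
∂f/∂z = -x*y
∇f at (1, 3, 3) = (-9, -3, -3)
∇f · n = (-9)(2) + (-3)(4) + (-3)(-3) = -21

-21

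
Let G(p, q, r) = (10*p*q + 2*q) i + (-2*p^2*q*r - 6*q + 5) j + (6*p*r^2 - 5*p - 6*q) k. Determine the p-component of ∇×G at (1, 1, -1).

-4

(∇×G)_1 = ∂G₃/∂q − ∂G₂/∂r
= -6 − (-2*p^2*q)
= 2*p^2*q - 6
At (1, 1, -1): -4.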